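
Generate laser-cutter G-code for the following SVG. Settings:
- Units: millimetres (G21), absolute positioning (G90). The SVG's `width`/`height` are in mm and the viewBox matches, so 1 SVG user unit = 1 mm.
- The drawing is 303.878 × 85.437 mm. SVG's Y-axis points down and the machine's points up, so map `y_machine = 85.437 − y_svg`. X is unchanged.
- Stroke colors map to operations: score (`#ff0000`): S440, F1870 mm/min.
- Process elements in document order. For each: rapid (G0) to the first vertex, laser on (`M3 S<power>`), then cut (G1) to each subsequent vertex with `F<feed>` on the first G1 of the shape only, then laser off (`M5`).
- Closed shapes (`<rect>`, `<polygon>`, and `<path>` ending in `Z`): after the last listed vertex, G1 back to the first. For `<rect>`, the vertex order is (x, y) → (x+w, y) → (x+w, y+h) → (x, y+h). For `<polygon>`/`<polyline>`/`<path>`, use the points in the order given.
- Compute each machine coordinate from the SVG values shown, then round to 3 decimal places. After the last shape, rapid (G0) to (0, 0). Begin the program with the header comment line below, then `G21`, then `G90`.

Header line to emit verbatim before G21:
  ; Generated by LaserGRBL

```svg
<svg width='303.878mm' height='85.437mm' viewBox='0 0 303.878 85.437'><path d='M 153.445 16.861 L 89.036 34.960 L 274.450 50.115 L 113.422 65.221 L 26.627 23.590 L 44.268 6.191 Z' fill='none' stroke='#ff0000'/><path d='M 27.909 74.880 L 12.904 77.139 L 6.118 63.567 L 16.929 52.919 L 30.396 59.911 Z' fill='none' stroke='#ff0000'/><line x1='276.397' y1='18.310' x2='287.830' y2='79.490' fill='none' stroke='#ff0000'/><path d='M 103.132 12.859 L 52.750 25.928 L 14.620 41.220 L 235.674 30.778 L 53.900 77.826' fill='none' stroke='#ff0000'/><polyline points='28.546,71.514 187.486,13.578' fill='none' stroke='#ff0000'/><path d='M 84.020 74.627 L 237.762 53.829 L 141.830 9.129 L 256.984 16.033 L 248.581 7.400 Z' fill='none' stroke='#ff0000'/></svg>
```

Since the viewBox matches the mm dimensions, user units are millimetres directly. The only transform is the Y-flip y_m = 85.437 − y_svg.

Shape 1 is a closed polygon drawn with `<path>`. Its stroke #ff0000 means score at S440, F1870. After flipping Y the toolpath is (153.445,68.576) → (89.036,50.477) → (274.450,35.322) → (113.422,20.216) → (26.627,61.847) → (44.268,79.246) → (153.445,68.576), returning to the start.

Shape 2 is a regular polygon drawn with `<path>`. Its stroke #ff0000 means score at S440, F1870. After flipping Y the toolpath is (27.909,10.557) → (12.904,8.298) → (6.118,21.870) → (16.929,32.518) → (30.396,25.526) → (27.909,10.557), returning to the start.

Shape 3 is a line segment drawn with `<line>`. Its stroke #ff0000 means score at S440, F1870. After flipping Y the toolpath is (276.397,67.127) → (287.830,5.947).

Shape 4 is a open polyline drawn with `<path>`. Its stroke #ff0000 means score at S440, F1870. After flipping Y the toolpath is (103.132,72.578) → (52.750,59.509) → (14.620,44.217) → (235.674,54.659) → (53.900,7.611).

Shape 5 is a line segment drawn with `<polyline>`. Its stroke #ff0000 means score at S440, F1870. After flipping Y the toolpath is (28.546,13.923) → (187.486,71.859).

Shape 6 is a closed polygon drawn with `<path>`. Its stroke #ff0000 means score at S440, F1870. After flipping Y the toolpath is (84.020,10.810) → (237.762,31.608) → (141.830,76.308) → (256.984,69.404) → (248.581,78.037) → (84.020,10.810), returning to the start.

; Generated by LaserGRBL
G21
G90
G0 X153.445 Y68.576
M3 S440
G1 X89.036 Y50.477 F1870
G1 X274.450 Y35.322
G1 X113.422 Y20.216
G1 X26.627 Y61.847
G1 X44.268 Y79.246
G1 X153.445 Y68.576
M5
G0 X27.909 Y10.557
M3 S440
G1 X12.904 Y8.298 F1870
G1 X6.118 Y21.870
G1 X16.929 Y32.518
G1 X30.396 Y25.526
G1 X27.909 Y10.557
M5
G0 X276.397 Y67.127
M3 S440
G1 X287.830 Y5.947 F1870
M5
G0 X103.132 Y72.578
M3 S440
G1 X52.750 Y59.509 F1870
G1 X14.620 Y44.217
G1 X235.674 Y54.659
G1 X53.900 Y7.611
M5
G0 X28.546 Y13.923
M3 S440
G1 X187.486 Y71.859 F1870
M5
G0 X84.020 Y10.810
M3 S440
G1 X237.762 Y31.608 F1870
G1 X141.830 Y76.308
G1 X256.984 Y69.404
G1 X248.581 Y78.037
G1 X84.020 Y10.810
M5
G0 X0.000 Y0.000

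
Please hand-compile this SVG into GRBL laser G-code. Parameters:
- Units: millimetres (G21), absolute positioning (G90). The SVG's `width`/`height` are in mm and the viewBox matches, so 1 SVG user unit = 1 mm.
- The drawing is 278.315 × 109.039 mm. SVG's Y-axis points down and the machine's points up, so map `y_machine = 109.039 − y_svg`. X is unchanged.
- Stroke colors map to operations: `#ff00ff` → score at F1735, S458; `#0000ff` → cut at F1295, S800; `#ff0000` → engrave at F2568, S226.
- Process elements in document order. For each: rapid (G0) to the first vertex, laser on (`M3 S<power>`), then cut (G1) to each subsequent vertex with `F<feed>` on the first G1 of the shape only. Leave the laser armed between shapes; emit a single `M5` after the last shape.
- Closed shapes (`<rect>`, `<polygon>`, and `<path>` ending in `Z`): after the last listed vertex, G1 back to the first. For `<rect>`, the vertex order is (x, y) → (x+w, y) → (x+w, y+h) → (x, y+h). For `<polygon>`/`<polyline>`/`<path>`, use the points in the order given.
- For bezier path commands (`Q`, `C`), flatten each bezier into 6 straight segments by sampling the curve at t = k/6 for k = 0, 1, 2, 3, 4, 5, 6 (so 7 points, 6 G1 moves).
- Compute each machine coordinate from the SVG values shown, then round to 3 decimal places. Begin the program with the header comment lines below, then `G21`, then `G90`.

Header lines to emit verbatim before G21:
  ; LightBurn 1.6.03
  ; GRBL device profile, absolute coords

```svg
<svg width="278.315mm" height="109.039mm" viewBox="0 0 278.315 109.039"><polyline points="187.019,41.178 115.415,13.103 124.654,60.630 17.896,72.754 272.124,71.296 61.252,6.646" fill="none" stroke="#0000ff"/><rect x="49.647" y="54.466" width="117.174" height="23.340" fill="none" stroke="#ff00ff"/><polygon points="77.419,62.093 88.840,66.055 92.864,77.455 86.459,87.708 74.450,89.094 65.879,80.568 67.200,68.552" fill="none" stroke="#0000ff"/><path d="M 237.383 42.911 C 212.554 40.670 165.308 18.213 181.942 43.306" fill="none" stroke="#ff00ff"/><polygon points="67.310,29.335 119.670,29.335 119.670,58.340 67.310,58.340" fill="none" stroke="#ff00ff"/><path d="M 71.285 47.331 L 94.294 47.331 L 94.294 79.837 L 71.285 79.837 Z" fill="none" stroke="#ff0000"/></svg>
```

; LightBurn 1.6.03
; GRBL device profile, absolute coords
G21
G90
G0 X187.019 Y67.861
M3 S800
G1 X115.415 Y95.936 F1295
G1 X124.654 Y48.409
G1 X17.896 Y36.285
G1 X272.124 Y37.743
G1 X61.252 Y102.393
G0 X49.647 Y54.573
M3 S458
G1 X166.821 Y54.573 F1735
G1 X166.821 Y31.233
G1 X49.647 Y31.233
G1 X49.647 Y54.573
G0 X77.419 Y46.946
M3 S800
G1 X88.840 Y42.984 F1295
G1 X92.864 Y31.584
G1 X86.459 Y21.331
G1 X74.450 Y19.945
G1 X65.879 Y28.471
G1 X67.200 Y40.487
G1 X77.419 Y46.946
G0 X237.383 Y66.128
M3 S458
G1 X223.500 Y68.619 F1735
G1 X208.278 Y72.598
G1 X194.114 Y76.181
G1 X183.405 Y77.486
G1 X178.549 Y74.631
G1 X181.942 Y65.733
G0 X67.310 Y79.704
M3 S458
G1 X119.670 Y79.704 F1735
G1 X119.670 Y50.699
G1 X67.310 Y50.699
G1 X67.310 Y79.704
G0 X71.285 Y61.708
M3 S226
G1 X94.294 Y61.708 F2568
G1 X94.294 Y29.202
G1 X71.285 Y29.202
G1 X71.285 Y61.708
M5

1 u = 1 mm; y_m = 109.039 − y.

[1] `<polyline>` open polyline, #0000ff→cut S800 F1295: (187.019,67.861) → (115.415,95.936) → (124.654,48.409) → (17.896,36.285) → (272.124,37.743) → (61.252,102.393)

[2] `<rect>` rectangle, #ff00ff→score S458 F1735: (49.647,54.573) → (166.821,54.573) → (166.821,31.233) → (49.647,31.233) → (49.647,54.573) (closed)

[3] `<polygon>` regular polygon, #0000ff→cut S800 F1295: (77.419,46.946) → (88.840,42.984) → (92.864,31.584) → (86.459,21.331) → (74.450,19.945) → (65.879,28.471) → (67.200,40.487) → (77.419,46.946) (closed)

[4] `<path>` cubic bezier, #ff00ff→score S458 F1735: (237.383,66.128) → (223.500,68.619) → (208.278,72.598) → (194.114,76.181) → (183.405,77.486) → (178.549,74.631) → (181.942,65.733)

[5] `<polygon>` rectangle, #ff00ff→score S458 F1735: (67.310,79.704) → (119.670,79.704) → (119.670,50.699) → (67.310,50.699) → (67.310,79.704) (closed)

[6] `<path>` rectangle, #ff0000→engrave S226 F2568: (71.285,61.708) → (94.294,61.708) → (94.294,29.202) → (71.285,29.202) → (71.285,61.708) (closed)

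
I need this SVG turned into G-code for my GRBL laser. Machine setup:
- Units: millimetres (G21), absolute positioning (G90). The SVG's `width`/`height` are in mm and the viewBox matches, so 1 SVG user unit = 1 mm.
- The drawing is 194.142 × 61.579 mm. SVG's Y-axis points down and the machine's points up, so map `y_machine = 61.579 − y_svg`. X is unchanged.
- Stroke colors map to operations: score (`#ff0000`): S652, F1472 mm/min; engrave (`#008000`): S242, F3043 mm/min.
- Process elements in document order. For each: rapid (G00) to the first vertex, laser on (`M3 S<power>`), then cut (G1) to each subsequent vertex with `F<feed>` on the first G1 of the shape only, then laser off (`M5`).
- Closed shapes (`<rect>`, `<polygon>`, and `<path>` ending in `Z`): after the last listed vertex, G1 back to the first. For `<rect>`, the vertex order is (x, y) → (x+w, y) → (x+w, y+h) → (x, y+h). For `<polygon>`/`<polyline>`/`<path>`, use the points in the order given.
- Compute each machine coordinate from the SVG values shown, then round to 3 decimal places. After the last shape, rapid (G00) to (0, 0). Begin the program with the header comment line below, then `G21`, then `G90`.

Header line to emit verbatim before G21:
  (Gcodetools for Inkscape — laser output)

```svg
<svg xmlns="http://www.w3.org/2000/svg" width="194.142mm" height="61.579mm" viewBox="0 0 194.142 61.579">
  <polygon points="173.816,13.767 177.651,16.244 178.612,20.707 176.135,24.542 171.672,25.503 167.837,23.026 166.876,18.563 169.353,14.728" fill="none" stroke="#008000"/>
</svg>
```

(Gcodetools for Inkscape — laser output)
G21
G90
G00 X173.816 Y47.812
M3 S242
G1 X177.651 Y45.335 F3043
G1 X178.612 Y40.872
G1 X176.135 Y37.037
G1 X171.672 Y36.076
G1 X167.837 Y38.553
G1 X166.876 Y43.016
G1 X169.353 Y46.851
G1 X173.816 Y47.812
M5
G00 X0.000 Y0.000

Since the viewBox matches the mm dimensions, user units are millimetres directly. The only transform is the Y-flip y_m = 61.579 − y_svg.

Shape 1 is a regular polygon drawn with `<polygon>`. Its stroke #008000 means engrave at S242, F3043. After flipping Y the toolpath is (173.816,47.812) → (177.651,45.335) → (178.612,40.872) → (176.135,37.037) → (171.672,36.076) → (167.837,38.553) → (166.876,43.016) → (169.353,46.851) → (173.816,47.812), returning to the start.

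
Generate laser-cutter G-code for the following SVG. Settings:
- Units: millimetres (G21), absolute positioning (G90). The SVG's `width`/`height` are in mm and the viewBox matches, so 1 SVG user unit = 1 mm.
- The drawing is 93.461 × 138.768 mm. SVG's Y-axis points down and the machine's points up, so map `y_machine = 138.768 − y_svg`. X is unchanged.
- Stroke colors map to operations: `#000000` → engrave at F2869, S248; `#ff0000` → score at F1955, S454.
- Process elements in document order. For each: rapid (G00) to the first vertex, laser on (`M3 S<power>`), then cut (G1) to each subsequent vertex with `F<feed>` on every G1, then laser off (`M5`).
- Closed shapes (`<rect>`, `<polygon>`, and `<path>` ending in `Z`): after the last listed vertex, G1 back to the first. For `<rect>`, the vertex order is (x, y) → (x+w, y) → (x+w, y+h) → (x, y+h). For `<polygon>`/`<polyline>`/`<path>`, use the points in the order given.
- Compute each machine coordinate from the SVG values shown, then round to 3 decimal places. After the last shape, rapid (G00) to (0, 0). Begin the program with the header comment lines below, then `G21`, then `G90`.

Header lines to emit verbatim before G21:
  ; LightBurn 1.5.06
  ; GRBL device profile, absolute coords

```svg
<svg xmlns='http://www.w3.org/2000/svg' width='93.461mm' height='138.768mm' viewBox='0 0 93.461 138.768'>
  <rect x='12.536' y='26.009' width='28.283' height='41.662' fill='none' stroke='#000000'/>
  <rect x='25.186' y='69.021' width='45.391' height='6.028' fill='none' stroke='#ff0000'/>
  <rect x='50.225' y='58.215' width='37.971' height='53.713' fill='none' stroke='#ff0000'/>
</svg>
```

; LightBurn 1.5.06
; GRBL device profile, absolute coords
G21
G90
G00 X12.536 Y112.759
M3 S248
G1 X40.819 Y112.759 F2869
G1 X40.819 Y71.097 F2869
G1 X12.536 Y71.097 F2869
G1 X12.536 Y112.759 F2869
M5
G00 X25.186 Y69.747
M3 S454
G1 X70.577 Y69.747 F1955
G1 X70.577 Y63.719 F1955
G1 X25.186 Y63.719 F1955
G1 X25.186 Y69.747 F1955
M5
G00 X50.225 Y80.553
M3 S454
G1 X88.196 Y80.553 F1955
G1 X88.196 Y26.840 F1955
G1 X50.225 Y26.840 F1955
G1 X50.225 Y80.553 F1955
M5
G00 X0.000 Y0.000

Since the viewBox matches the mm dimensions, user units are millimetres directly. The only transform is the Y-flip y_m = 138.768 − y_svg.

Shape 1 is a rectangle drawn with `<rect>`. Its stroke #000000 means engrave at S248, F2869. After flipping Y the toolpath is (12.536,112.759) → (40.819,112.759) → (40.819,71.097) → (12.536,71.097) → (12.536,112.759), returning to the start.

Shape 2 is a rectangle drawn with `<rect>`. Its stroke #ff0000 means score at S454, F1955. After flipping Y the toolpath is (25.186,69.747) → (70.577,69.747) → (70.577,63.719) → (25.186,63.719) → (25.186,69.747), returning to the start.

Shape 3 is a rectangle drawn with `<rect>`. Its stroke #ff0000 means score at S454, F1955. After flipping Y the toolpath is (50.225,80.553) → (88.196,80.553) → (88.196,26.840) → (50.225,26.840) → (50.225,80.553), returning to the start.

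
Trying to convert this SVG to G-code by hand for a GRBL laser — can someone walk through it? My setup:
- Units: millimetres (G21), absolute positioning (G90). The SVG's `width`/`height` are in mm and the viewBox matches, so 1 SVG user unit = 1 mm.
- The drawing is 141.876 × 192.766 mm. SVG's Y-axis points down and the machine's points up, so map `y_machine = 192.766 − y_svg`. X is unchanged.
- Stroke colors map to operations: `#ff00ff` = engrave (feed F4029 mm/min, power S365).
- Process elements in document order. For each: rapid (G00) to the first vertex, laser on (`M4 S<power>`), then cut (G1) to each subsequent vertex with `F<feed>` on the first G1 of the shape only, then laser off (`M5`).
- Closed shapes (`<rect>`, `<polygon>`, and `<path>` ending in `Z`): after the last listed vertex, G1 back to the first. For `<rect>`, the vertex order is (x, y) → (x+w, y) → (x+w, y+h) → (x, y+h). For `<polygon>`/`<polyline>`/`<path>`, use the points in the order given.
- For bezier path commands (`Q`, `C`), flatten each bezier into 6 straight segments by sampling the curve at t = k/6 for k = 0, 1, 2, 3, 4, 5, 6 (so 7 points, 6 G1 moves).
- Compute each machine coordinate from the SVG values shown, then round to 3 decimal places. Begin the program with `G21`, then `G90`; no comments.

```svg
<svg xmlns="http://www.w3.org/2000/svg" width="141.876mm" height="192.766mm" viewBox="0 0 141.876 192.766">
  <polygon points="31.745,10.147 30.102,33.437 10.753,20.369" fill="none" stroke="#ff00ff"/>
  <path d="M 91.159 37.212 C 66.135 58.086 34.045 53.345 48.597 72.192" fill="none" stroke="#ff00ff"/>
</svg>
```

viewBox `0 0 141.876 192.766` with mm width/height → 1 unit = 1 mm. Flip: y_m = 192.766 − y_svg.

**Shape 1** — `<polygon>` regular polygon, stroke `#ff00ff` → engrave (S365, F4029). Machine vertices: (31.745,182.619) → (30.102,159.329) → (10.753,172.397) → (31.745,182.619). Closed: final G1 returns to the first vertex.

**Shape 2** — `<path>` cubic bezier, stroke `#ff00ff` → engrave (S365, F4029). Control points (SVG): P0=(91.159,37.212), P1=(66.135,58.086), P2=(34.045,53.345), P3=(48.597,72.192); sampled at t=k/6. Machine vertices: (91.159,155.554) → (78.307,147.024) → (65.769,141.396) → (55.037,137.304) → (47.603,133.381) → (44.959,128.260) → (48.597,120.574). Open path.

G21
G90
G00 X31.745 Y182.619
M4 S365
G1 X30.102 Y159.329 F4029
G1 X10.753 Y172.397
G1 X31.745 Y182.619
M5
G00 X91.159 Y155.554
M4 S365
G1 X78.307 Y147.024 F4029
G1 X65.769 Y141.396
G1 X55.037 Y137.304
G1 X47.603 Y133.381
G1 X44.959 Y128.260
G1 X48.597 Y120.574
M5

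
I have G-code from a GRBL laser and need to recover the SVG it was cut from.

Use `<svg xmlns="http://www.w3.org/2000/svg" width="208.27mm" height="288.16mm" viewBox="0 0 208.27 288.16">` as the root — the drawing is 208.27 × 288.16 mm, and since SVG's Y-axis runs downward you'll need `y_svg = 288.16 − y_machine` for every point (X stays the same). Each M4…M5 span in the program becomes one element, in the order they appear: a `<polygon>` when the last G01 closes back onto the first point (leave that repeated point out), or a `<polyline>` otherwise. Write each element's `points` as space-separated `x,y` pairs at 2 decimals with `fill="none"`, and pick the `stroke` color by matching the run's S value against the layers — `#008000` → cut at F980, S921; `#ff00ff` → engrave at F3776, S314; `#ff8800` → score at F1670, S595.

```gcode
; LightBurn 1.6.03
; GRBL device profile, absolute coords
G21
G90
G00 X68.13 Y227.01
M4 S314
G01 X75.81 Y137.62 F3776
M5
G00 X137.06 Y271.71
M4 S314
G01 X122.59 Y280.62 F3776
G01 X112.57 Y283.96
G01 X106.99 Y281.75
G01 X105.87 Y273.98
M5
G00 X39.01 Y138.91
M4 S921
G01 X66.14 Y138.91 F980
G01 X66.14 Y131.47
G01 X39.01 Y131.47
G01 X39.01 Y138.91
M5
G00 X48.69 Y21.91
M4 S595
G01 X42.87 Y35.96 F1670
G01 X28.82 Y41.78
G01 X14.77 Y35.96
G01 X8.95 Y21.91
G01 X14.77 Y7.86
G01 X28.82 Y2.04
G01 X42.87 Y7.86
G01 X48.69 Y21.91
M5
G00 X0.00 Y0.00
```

<svg xmlns="http://www.w3.org/2000/svg" width="208.27mm" height="288.16mm" viewBox="0 0 208.27 288.16">
  <polyline points="68.13,61.15 75.81,150.54" fill="none" stroke="#ff00ff"/>
  <polyline points="137.06,16.45 122.59,7.54 112.57,4.20 106.99,6.41 105.87,14.18" fill="none" stroke="#ff00ff"/>
  <polygon points="39.01,149.25 66.14,149.25 66.14,156.69 39.01,156.69" fill="none" stroke="#008000"/>
  <polygon points="48.69,266.25 42.87,252.20 28.82,246.38 14.77,252.20 8.95,266.25 14.77,280.30 28.82,286.12 42.87,280.30" fill="none" stroke="#ff8800"/>
</svg>

y_svg = 288.16 − y_m.

[1] S314→`#ff00ff` (engrave); open run; points: 68.13,61.15 75.81,150.54

[2] S314→`#ff00ff` (engrave); open run; points: 137.06,16.45 122.59,7.54 112.57,4.20 106.99,6.41 105.87,14.18

[3] S921→`#008000` (cut); closed run; points: 39.01,149.25 66.14,149.25 66.14,156.69 39.01,156.69

[4] S595→`#ff8800` (score); closed run; points: 48.69,266.25 42.87,252.20 28.82,246.38 14.77,252.20 8.95,266.25 14.77,280.30 28.82,286.12 42.87,280.30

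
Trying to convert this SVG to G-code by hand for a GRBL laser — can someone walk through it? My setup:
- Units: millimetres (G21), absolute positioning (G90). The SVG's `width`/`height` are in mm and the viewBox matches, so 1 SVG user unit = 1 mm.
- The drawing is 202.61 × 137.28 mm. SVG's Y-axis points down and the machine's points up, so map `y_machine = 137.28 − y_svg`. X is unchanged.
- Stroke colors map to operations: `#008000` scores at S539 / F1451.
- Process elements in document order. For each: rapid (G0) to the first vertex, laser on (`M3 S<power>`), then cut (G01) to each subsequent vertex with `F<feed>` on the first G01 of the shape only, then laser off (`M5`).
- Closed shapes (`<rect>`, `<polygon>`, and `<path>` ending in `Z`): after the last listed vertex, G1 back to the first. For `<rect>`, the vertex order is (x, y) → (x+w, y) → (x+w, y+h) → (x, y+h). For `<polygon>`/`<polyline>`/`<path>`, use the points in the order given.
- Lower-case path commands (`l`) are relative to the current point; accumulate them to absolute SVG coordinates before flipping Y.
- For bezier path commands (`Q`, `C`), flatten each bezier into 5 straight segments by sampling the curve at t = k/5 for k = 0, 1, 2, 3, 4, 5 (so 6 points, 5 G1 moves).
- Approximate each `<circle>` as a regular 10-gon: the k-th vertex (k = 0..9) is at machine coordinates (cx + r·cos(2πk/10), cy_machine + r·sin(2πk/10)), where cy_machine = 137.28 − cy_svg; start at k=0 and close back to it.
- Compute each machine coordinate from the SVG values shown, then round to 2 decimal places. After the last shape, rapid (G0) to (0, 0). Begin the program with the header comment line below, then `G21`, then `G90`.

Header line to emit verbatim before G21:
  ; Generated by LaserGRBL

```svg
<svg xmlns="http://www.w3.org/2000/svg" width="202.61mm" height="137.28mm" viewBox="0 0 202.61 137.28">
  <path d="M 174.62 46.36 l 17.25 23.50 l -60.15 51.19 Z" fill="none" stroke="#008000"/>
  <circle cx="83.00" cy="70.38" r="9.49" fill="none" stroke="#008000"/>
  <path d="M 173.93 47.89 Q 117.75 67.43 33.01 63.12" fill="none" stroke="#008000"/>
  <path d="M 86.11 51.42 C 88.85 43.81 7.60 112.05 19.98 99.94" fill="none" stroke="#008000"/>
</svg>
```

viewBox `0 0 202.61 137.28` with mm width/height → 1 unit = 1 mm. Flip: y_m = 137.28 − y_svg.

**Shape 1** — `<path>` closed polygon, stroke `#008000` → score (S539, F1451). Machine vertices: (174.62,90.92) → (191.87,67.42) → (131.72,16.23) → (174.62,90.92). Closed: final G1 returns to the first vertex.

**Shape 2** — `<circle>` circle, stroke `#008000` → score (S539, F1451). Machine vertices: (92.49,66.90) → (90.68,72.48) → (85.93,75.93) → (80.07,75.93) → (75.32,72.48) → (73.51,66.90) → (75.32,61.32) → (80.07,57.87) → (85.93,57.87) → (90.68,61.32) → (92.49,66.90). Closed: final G1 returns to the first vertex.

**Shape 3** — `<path>` quadratic bezier, stroke `#008000` → score (S539, F1451). Control points (SVG): P0=(173.93,47.89), P1=(117.75,67.43), P2=(33.01,63.12); sampled at t=k/5. Machine vertices: (173.93,89.39) → (150.32,82.53) → (124.42,77.57) → (96.23,74.53) → (65.76,73.39) → (33.01,74.16). Open path.

**Shape 4** — `<path>` cubic bezier, stroke `#008000` → score (S539, F1451). Control points (SVG): P0=(86.11,51.42), P1=(88.85,43.81), P2=(7.60,112.05), P3=(19.98,99.94); sampled at t=k/5. Machine vertices: (86.11,85.86) → (79.10,82.57) → (60.45,68.58) → (38.70,51.38) → (22.37,38.47) → (19.98,37.34). Open path.

; Generated by LaserGRBL
G21
G90
G0 X174.62 Y90.92
M3 S539
G01 X191.87 Y67.42 F1451
G01 X131.72 Y16.23
G01 X174.62 Y90.92
M5
G0 X92.49 Y66.90
M3 S539
G01 X90.68 Y72.48 F1451
G01 X85.93 Y75.93
G01 X80.07 Y75.93
G01 X75.32 Y72.48
G01 X73.51 Y66.90
G01 X75.32 Y61.32
G01 X80.07 Y57.87
G01 X85.93 Y57.87
G01 X90.68 Y61.32
G01 X92.49 Y66.90
M5
G0 X173.93 Y89.39
M3 S539
G01 X150.32 Y82.53 F1451
G01 X124.42 Y77.57
G01 X96.23 Y74.53
G01 X65.76 Y73.39
G01 X33.01 Y74.16
M5
G0 X86.11 Y85.86
M3 S539
G01 X79.10 Y82.57 F1451
G01 X60.45 Y68.58
G01 X38.70 Y51.38
G01 X22.37 Y38.47
G01 X19.98 Y37.34
M5
G0 X0.00 Y0.00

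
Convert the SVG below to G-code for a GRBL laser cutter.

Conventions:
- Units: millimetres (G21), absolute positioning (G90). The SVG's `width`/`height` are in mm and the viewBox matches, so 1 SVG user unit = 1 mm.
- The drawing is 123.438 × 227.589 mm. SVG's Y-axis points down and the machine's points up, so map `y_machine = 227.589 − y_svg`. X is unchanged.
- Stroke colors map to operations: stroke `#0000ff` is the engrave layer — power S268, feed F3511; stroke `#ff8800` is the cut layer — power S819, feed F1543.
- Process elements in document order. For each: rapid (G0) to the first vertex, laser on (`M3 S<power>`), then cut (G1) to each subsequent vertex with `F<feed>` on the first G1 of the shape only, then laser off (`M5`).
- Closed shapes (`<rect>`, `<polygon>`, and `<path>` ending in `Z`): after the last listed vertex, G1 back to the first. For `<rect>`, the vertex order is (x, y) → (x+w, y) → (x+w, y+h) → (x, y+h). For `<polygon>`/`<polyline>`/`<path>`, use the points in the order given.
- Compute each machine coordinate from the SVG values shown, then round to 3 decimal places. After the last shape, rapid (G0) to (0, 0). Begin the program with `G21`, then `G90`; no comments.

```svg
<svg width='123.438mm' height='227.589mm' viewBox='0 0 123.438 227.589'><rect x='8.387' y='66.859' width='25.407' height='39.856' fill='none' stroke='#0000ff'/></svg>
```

G21
G90
G0 X8.387 Y160.730
M3 S268
G1 X33.794 Y160.730 F3511
G1 X33.794 Y120.874
G1 X8.387 Y120.874
G1 X8.387 Y160.730
M5
G0 X0.000 Y0.000

1 u = 1 mm; y_m = 227.589 − y.

[1] `<rect>` rectangle, #0000ff→engrave S268 F3511: (8.387,160.730) → (33.794,160.730) → (33.794,120.874) → (8.387,120.874) → (8.387,160.730) (closed)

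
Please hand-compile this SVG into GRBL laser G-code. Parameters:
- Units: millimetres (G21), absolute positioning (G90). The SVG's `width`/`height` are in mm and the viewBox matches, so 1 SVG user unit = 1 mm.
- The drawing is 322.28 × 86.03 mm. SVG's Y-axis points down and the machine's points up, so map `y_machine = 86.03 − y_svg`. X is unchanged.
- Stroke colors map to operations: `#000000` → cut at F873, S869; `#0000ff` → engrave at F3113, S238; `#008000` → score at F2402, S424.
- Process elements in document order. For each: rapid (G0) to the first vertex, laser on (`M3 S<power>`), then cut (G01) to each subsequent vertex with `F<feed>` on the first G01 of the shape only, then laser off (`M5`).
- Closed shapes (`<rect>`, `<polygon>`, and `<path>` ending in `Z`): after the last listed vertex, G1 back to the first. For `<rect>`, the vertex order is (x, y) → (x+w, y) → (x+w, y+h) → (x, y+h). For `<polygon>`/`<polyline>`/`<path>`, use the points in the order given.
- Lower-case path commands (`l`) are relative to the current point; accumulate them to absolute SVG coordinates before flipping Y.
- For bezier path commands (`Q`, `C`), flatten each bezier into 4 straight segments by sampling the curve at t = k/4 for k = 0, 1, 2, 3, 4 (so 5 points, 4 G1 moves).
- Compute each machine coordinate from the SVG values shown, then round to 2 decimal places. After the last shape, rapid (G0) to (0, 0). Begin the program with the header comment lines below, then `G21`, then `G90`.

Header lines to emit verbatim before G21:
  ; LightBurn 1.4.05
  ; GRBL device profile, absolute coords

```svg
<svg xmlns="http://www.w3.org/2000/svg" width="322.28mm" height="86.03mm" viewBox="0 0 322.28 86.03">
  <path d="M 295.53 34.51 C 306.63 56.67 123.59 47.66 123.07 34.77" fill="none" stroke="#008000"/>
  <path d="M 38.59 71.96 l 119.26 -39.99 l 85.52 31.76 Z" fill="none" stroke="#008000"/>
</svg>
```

; LightBurn 1.4.05
; GRBL device profile, absolute coords
G21
G90
G0 X295.53 Y51.52
M3 S424
G01 X273.34 Y40.32 F2402
G01 X213.66 Y38.25
G01 X151.80 Y42.75
G01 X123.07 Y51.26
M5
G0 X38.59 Y14.07
M3 S424
G01 X157.85 Y54.06 F2402
G01 X243.37 Y22.30
G01 X38.59 Y14.07
M5
G0 X0.00 Y0.00

1 u = 1 mm; y_m = 86.03 − y.

[1] `<path>` cubic bezier, #008000→score S424 F2402: (295.53,51.52) → (273.34,40.32) → (213.66,38.25) → (151.80,42.75) → (123.07,51.26)

[2] `<path>` closed polygon, #008000→score S424 F2402: (38.59,14.07) → (157.85,54.06) → (243.37,22.30) → (38.59,14.07) (closed)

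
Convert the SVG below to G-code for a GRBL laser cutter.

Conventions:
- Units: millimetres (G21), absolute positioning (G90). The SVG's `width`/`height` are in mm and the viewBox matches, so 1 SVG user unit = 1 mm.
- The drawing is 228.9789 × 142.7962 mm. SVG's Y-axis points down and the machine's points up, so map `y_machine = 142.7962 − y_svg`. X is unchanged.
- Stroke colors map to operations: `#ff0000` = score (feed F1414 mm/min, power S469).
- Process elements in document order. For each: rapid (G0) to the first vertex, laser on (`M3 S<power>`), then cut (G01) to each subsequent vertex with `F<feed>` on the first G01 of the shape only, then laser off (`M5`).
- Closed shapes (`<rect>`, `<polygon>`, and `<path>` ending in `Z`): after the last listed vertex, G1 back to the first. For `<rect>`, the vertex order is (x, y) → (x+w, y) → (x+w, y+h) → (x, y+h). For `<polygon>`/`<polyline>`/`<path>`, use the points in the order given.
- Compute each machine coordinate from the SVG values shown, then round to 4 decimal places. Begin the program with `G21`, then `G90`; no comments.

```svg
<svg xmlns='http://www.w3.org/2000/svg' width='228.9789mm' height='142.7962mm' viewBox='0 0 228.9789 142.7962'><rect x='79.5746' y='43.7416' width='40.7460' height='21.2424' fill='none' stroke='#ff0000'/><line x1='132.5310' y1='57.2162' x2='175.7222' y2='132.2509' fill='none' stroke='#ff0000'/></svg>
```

G21
G90
G0 X79.5746 Y99.0546
M3 S469
G01 X120.3206 Y99.0546 F1414
G01 X120.3206 Y77.8122
G01 X79.5746 Y77.8122
G01 X79.5746 Y99.0546
M5
G0 X132.5310 Y85.5800
M3 S469
G01 X175.7222 Y10.5453 F1414
M5

viewBox `0 0 228.9789 142.7962` with mm width/height → 1 unit = 1 mm. Flip: y_m = 142.7962 − y_svg.

**Shape 1** — `<rect>` rectangle, stroke `#ff0000` → score (S469, F1414). Machine vertices: (79.5746,99.0546) → (120.3206,99.0546) → (120.3206,77.8122) → (79.5746,77.8122) → (79.5746,99.0546). Closed: final G1 returns to the first vertex.

**Shape 2** — `<line>` line segment, stroke `#ff0000` → score (S469, F1414). Machine vertices: (132.5310,85.5800) → (175.7222,10.5453). Open path.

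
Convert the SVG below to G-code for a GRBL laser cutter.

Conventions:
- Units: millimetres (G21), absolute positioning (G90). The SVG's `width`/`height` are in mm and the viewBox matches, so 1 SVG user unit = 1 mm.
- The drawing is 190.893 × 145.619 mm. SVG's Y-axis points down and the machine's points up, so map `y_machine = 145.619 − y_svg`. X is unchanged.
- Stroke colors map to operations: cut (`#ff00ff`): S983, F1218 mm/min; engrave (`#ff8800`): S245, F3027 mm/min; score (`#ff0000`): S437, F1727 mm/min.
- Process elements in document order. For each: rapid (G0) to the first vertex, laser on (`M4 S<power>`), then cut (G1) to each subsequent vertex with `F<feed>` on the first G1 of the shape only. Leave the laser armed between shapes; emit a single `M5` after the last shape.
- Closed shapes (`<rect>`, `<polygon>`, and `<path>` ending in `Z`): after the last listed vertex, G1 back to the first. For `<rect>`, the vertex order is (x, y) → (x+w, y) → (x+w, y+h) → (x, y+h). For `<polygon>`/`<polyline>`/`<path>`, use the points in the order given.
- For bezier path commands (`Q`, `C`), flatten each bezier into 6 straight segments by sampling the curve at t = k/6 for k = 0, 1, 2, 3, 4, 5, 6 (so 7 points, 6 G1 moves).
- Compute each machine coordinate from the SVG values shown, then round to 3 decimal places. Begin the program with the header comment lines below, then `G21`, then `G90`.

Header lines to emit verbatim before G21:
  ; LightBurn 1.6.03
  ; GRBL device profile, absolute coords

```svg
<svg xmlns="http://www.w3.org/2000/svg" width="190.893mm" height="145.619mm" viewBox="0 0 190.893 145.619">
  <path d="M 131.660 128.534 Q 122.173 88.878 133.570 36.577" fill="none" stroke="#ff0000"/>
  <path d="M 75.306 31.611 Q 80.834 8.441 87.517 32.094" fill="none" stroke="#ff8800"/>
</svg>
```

viewBox `0 0 190.893 145.619` with mm width/height → 1 unit = 1 mm. Flip: y_m = 145.619 − y_svg.

**Shape 1** — `<path>` quadratic bezier, stroke `#ff0000` → score (S437, F1727). Control points (SVG): P0=(131.660,128.534), P1=(122.173,88.878), P2=(133.570,36.577); sampled at t=k/6. Machine vertices: (131.660,17.085) → (129.078,30.655) → (127.656,44.927) → (127.394,59.902) → (128.292,75.580) → (130.351,91.960) → (133.570,109.042). Open path.

**Shape 2** — `<path>` quadratic bezier, stroke `#ff8800` → engrave (S245, F3027). Control points (SVG): P0=(75.306,31.611), P1=(80.834,8.441), P2=(87.517,32.094); sampled at t=k/6. Machine vertices: (75.306,114.008) → (77.181,120.431) → (79.120,124.252) → (81.123,125.472) → (83.190,124.091) → (85.321,120.109) → (87.517,113.525). Open path.

; LightBurn 1.6.03
; GRBL device profile, absolute coords
G21
G90
G0 X131.660 Y17.085
M4 S437
G1 X129.078 Y30.655 F1727
G1 X127.656 Y44.927
G1 X127.394 Y59.902
G1 X128.292 Y75.580
G1 X130.351 Y91.960
G1 X133.570 Y109.042
G0 X75.306 Y114.008
M4 S245
G1 X77.181 Y120.431 F3027
G1 X79.120 Y124.252
G1 X81.123 Y125.472
G1 X83.190 Y124.091
G1 X85.321 Y120.109
G1 X87.517 Y113.525
M5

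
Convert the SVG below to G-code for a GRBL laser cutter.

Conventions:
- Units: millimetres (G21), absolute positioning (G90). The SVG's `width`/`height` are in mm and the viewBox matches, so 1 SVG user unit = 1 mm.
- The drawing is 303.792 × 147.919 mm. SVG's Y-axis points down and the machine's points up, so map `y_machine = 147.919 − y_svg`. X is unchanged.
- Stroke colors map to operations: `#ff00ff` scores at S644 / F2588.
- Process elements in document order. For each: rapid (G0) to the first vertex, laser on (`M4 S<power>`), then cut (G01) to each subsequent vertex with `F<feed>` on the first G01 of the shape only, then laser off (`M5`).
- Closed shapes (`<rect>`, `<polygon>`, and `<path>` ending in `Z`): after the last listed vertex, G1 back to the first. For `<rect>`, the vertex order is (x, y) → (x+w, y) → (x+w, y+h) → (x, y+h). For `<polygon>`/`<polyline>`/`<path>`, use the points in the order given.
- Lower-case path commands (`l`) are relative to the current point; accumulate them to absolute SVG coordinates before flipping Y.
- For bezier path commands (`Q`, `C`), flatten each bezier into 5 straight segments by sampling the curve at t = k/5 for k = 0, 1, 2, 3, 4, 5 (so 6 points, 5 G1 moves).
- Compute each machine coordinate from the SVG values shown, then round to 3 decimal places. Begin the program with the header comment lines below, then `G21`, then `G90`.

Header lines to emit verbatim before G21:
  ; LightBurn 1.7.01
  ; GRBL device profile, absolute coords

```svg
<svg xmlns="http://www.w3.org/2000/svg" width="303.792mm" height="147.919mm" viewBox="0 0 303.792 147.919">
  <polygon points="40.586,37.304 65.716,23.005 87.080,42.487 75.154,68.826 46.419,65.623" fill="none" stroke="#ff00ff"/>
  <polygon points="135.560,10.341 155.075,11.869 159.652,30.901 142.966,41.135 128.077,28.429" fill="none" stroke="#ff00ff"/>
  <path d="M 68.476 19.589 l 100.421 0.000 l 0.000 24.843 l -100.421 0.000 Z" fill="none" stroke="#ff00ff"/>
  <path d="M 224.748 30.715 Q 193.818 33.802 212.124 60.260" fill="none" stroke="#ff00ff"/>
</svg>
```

Since the viewBox matches the mm dimensions, user units are millimetres directly. The only transform is the Y-flip y_m = 147.919 − y_svg.

Shape 1 is a regular polygon drawn with `<polygon>`. Its stroke #ff00ff means score at S644, F2588. After flipping Y the toolpath is (40.586,110.615) → (65.716,124.914) → (87.080,105.432) → (75.154,79.093) → (46.419,82.296) → (40.586,110.615), returning to the start.

Shape 2 is a regular polygon drawn with `<polygon>`. Its stroke #ff00ff means score at S644, F2588. After flipping Y the toolpath is (135.560,137.578) → (155.075,136.050) → (159.652,117.018) → (142.966,106.784) → (128.077,119.490) → (135.560,137.578), returning to the start.

Shape 3 is a rectangle drawn with `<path>`. Its stroke #ff00ff means score at S644, F2588. After flipping Y the toolpath is (68.476,128.330) → (168.897,128.330) → (168.897,103.487) → (68.476,103.487) → (68.476,128.330), returning to the start.

Shape 4 is a quadratic bezier drawn with `<path>`. Its stroke #ff00ff means score at S644, F2588. After flipping Y the toolpath is (224.748,117.204) → (214.345,115.034) → (207.882,110.995) → (205.357,105.086) → (206.771,97.307) → (212.124,87.659).

; LightBurn 1.7.01
; GRBL device profile, absolute coords
G21
G90
G0 X40.586 Y110.615
M4 S644
G01 X65.716 Y124.914 F2588
G01 X87.080 Y105.432
G01 X75.154 Y79.093
G01 X46.419 Y82.296
G01 X40.586 Y110.615
M5
G0 X135.560 Y137.578
M4 S644
G01 X155.075 Y136.050 F2588
G01 X159.652 Y117.018
G01 X142.966 Y106.784
G01 X128.077 Y119.490
G01 X135.560 Y137.578
M5
G0 X68.476 Y128.330
M4 S644
G01 X168.897 Y128.330 F2588
G01 X168.897 Y103.487
G01 X68.476 Y103.487
G01 X68.476 Y128.330
M5
G0 X224.748 Y117.204
M4 S644
G01 X214.345 Y115.034 F2588
G01 X207.882 Y110.995
G01 X205.357 Y105.086
G01 X206.771 Y97.307
G01 X212.124 Y87.659
M5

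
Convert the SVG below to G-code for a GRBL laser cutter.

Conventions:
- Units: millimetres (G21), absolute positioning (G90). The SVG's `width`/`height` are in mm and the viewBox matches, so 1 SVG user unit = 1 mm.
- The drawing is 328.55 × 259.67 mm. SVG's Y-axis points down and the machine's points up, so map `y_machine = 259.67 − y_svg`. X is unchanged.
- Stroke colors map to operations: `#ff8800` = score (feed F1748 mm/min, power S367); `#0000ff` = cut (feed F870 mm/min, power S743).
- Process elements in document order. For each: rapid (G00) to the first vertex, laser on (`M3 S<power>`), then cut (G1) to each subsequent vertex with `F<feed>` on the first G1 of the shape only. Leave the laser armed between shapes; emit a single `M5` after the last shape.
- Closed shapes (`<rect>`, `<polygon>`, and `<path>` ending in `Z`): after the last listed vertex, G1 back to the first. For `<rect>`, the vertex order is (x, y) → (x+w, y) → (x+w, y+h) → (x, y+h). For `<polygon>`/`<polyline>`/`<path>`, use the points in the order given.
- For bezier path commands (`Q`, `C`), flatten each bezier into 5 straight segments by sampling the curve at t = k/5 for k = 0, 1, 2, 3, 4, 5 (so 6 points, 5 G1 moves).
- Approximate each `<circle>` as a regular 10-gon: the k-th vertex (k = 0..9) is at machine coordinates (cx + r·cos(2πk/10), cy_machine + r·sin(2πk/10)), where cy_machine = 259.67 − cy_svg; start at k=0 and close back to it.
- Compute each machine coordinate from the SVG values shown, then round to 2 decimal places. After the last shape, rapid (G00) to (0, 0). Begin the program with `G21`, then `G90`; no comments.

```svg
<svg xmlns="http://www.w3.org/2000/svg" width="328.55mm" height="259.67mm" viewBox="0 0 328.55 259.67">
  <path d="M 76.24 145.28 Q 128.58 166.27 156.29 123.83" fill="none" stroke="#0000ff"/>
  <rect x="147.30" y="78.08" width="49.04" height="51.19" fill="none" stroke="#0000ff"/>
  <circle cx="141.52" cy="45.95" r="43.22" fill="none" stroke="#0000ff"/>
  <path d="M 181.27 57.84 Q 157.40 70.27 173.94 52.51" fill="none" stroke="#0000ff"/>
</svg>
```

G21
G90
G00 X76.24 Y114.39
M3 S743
G1 X96.19 Y108.53 F870
G1 X114.17 Y107.75
G1 X130.18 Y112.04
G1 X144.22 Y121.40
G1 X156.29 Y135.84
G00 X147.30 Y181.59
M3 S743
G1 X196.34 Y181.59 F870
G1 X196.34 Y130.40
G1 X147.30 Y130.40
G1 X147.30 Y181.59
G00 X184.74 Y213.72
M3 S743
G1 X176.49 Y239.12 F870
G1 X154.88 Y254.82
G1 X128.16 Y254.82
G1 X106.55 Y239.12
G1 X98.30 Y213.72
G1 X106.55 Y188.32
G1 X128.16 Y172.62
G1 X154.88 Y172.62
G1 X176.49 Y188.32
G1 X184.74 Y213.72
G00 X181.27 Y201.83
M3 S743
G1 X173.34 Y198.07 F870
G1 X168.64 Y196.72
G1 X167.17 Y197.78
G1 X168.94 Y201.26
G1 X173.94 Y207.16
M5
G00 X0.00 Y0.00

1 u = 1 mm; y_m = 259.67 − y.

[1] `<path>` quadratic bezier, #0000ff→cut S743 F870: (76.24,114.39) → (96.19,108.53) → (114.17,107.75) → (130.18,112.04) → (144.22,121.40) → (156.29,135.84)

[2] `<rect>` rectangle, #0000ff→cut S743 F870: (147.30,181.59) → (196.34,181.59) → (196.34,130.40) → (147.30,130.40) → (147.30,181.59) (closed)

[3] `<circle>` circle, #0000ff→cut S743 F870: (184.74,213.72) → (176.49,239.12) → (154.88,254.82) → (128.16,254.82) → (106.55,239.12) → (98.30,213.72) → (106.55,188.32) → (128.16,172.62) → (154.88,172.62) → (176.49,188.32) → (184.74,213.72) (closed)

[4] `<path>` quadratic bezier, #0000ff→cut S743 F870: (181.27,201.83) → (173.34,198.07) → (168.64,196.72) → (167.17,197.78) → (168.94,201.26) → (173.94,207.16)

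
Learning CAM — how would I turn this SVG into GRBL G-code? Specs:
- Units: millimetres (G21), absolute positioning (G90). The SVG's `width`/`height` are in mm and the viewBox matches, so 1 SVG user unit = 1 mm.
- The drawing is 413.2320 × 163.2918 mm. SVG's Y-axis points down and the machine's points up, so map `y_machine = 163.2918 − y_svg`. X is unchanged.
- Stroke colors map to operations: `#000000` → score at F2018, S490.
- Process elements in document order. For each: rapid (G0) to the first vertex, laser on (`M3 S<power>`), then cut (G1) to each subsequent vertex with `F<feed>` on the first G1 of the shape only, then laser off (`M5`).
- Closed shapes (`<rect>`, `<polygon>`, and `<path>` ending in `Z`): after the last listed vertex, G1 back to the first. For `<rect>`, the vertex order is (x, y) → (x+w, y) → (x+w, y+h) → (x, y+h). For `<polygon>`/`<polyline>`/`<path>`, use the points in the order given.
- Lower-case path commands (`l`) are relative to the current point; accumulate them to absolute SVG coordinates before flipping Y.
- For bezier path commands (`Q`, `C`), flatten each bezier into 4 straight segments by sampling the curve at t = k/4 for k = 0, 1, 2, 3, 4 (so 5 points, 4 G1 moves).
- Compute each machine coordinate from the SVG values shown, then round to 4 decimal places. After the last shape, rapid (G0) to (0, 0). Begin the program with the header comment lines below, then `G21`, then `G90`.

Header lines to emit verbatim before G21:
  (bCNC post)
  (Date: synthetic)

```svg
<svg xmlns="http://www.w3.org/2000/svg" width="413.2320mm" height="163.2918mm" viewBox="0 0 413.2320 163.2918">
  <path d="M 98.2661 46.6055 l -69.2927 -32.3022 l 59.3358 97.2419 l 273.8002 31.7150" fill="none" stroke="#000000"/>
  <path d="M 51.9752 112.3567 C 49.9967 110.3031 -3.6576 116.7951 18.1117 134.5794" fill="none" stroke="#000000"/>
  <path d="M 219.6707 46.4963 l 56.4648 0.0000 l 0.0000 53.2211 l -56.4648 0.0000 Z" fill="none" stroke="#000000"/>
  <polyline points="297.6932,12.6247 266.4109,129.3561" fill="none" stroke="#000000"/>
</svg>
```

(bCNC post)
(Date: synthetic)
G21
G90
G0 X98.2661 Y116.6863
M3 S490
G1 X28.9734 Y148.9885 F2018
G1 X88.3092 Y51.7466
G1 X362.1094 Y20.0316
M5
G0 X51.9752 Y50.9351
M3 S490
G1 X42.7880 Y50.8301 F2018
G1 X26.1380 Y47.2630
G1 X13.9407 Y39.9762
G1 X18.1117 Y28.7124
M5
G0 X219.6707 Y116.7955
M3 S490
G1 X276.1355 Y116.7955 F2018
G1 X276.1355 Y63.5744
G1 X219.6707 Y63.5744
G1 X219.6707 Y116.7955
M5
G0 X297.6932 Y150.6671
M3 S490
G1 X266.4109 Y33.9357 F2018
M5
G0 X0.0000 Y0.0000

1 u = 1 mm; y_m = 163.2918 − y.

[1] `<path>` open polyline, #000000→score S490 F2018: (98.2661,116.6863) → (28.9734,148.9885) → (88.3092,51.7466) → (362.1094,20.0316)

[2] `<path>` cubic bezier, #000000→score S490 F2018: (51.9752,50.9351) → (42.7880,50.8301) → (26.1380,47.2630) → (13.9407,39.9762) → (18.1117,28.7124)

[3] `<path>` rectangle, #000000→score S490 F2018: (219.6707,116.7955) → (276.1355,116.7955) → (276.1355,63.5744) → (219.6707,63.5744) → (219.6707,116.7955) (closed)

[4] `<polyline>` line segment, #000000→score S490 F2018: (297.6932,150.6671) → (266.4109,33.9357)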